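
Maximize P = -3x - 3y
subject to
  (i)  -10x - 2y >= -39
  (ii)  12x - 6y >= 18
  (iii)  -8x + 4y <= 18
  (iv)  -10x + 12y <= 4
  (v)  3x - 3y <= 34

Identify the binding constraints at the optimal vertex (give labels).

Extreme points and P = -3x - 3y:
  (23/7, 43/14) → P = -267/14
  (185/36, -223/36) → P = 19/6
  (20/7, 19/7) → P = -117/7
  (-25/3, -59/3) → P = 84

The maximum is at (-25/3, -59/3). Substituting into each constraint, equality holds for (ii) and (v); the remaining constraints have slack.

(ii) and (v)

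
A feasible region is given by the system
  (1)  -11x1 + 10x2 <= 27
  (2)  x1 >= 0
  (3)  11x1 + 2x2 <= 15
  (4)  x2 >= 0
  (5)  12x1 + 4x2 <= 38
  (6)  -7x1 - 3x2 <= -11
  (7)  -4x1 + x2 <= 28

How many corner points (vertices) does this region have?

Of the 21 pairwise boundary intersections, those satisfying every inequality are:
  (8/11, 7/2)
  (29/103, 310/103)
  (23/19, 16/19)

3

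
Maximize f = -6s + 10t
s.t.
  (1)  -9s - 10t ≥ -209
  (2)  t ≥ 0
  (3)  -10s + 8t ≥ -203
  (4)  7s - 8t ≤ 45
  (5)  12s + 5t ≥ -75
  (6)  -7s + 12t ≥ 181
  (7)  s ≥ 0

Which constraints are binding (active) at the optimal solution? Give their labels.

Corner points and f = -6s + 10t:
  (349/89, 1546/89) → f = 13366/89
  (0, 209/10) → f = 209
  (0, 181/12) → f = 905/6

The maximum is at (0, 209/10). Substituting into each constraint, equality holds for (1) and (7); the remaining constraints have slack.

(1) and (7)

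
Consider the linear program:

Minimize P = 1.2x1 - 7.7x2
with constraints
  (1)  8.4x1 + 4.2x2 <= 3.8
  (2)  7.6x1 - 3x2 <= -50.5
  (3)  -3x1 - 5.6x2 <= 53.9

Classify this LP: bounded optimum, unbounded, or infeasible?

From the feasible point (-3345/952, 11327/1428), moving in the direction (-4.2, 8.4) keeps every constraint satisfied while P decreases without bound.

unbounded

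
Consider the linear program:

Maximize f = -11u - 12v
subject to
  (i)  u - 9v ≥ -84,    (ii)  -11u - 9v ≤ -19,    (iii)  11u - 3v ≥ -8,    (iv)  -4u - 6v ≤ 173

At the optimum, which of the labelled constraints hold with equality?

(ii) and (iv)

Vertices and f = -11u - 12v:
  (15/8, 229/24) → f = -1081/8
  (-5/44, 9/4) → f = -103/4
  (557/10, -1979/30) → f = 1789/10
The feasible region is unbounded (it extends along (3, -2), (9, 1)), but f strictly decreases along every unbounded feasible direction, so there is no improving ray and the maximum is attained at a vertex.

The maximum is at (557/10, -1979/30). Substituting into each constraint, equality holds for (ii) and (iv); the remaining constraints have slack.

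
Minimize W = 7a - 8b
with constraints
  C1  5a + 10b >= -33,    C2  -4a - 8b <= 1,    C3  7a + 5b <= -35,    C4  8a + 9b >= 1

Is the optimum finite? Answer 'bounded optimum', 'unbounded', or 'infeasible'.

From the feasible point (-320/23, 287/23), moving in the direction (-5, 7) keeps every constraint satisfied while W decreases without bound.

unbounded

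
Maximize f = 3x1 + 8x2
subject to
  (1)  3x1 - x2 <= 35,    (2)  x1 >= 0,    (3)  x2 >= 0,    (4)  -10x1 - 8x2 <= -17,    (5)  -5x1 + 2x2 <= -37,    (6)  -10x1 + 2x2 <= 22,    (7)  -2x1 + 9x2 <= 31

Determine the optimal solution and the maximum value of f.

Corner points and f = 3x1 + 8x2:
  (35/3, 0) → f = 35
  (346/25, 163/25) → f = 2342/25
  (37/5, 0) → f = 111/5
  (395/41, 229/41) → f = 3017/41

x1 = 346/25, x2 = 163/25, maximum f = 2342/25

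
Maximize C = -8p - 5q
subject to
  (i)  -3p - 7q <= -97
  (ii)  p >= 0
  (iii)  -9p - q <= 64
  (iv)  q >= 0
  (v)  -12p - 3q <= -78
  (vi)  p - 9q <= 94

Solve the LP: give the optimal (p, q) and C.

p = 17/5, q = 62/5, maximum C = -446/5

Extreme points and C = -8p - 5q:
  (97/3, 0) → C = -776/3
  (17/5, 62/5) → C = -446/5
  (0, 26) → C = -130
  (94, 0) → C = -752
The feasible region is unbounded (it extends along (0, 1), (9, 1)), but C strictly decreases along every unbounded feasible direction, so there is no improving ray and the maximum is attained at a vertex.

The binding constraints are -3p - 7q = -97 and -12p - 3q = -78.
Solving simultaneously gives p = 17/5, q = 62/5.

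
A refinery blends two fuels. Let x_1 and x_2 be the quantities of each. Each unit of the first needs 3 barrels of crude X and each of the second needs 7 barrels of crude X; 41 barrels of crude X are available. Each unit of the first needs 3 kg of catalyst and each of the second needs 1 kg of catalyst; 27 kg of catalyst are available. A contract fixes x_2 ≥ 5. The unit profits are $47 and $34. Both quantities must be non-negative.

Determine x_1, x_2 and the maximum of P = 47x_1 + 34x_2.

x_1 = 2, x_2 = 5, maximum P = 264

Vertices and P = 47x_1 + 34x_2:
  (0, 41/7) → P = 1394/7
  (0, 5) → P = 170
  (2, 5) → P = 264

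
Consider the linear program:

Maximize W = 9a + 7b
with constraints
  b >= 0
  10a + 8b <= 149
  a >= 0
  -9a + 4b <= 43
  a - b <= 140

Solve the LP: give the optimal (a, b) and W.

Extreme points and W = 9a + 7b:
  (149/10, 0) → W = 1341/10
  (0, 0) → W = 0
  (9/4, 253/16) → W = 2095/16
  (0, 43/4) → W = 301/4

The optimum lies where b = 0 and 10a + 8b = 149.
Solving simultaneously gives a = 149/10, b = 0.

a = 149/10, b = 0, maximum W = 1341/10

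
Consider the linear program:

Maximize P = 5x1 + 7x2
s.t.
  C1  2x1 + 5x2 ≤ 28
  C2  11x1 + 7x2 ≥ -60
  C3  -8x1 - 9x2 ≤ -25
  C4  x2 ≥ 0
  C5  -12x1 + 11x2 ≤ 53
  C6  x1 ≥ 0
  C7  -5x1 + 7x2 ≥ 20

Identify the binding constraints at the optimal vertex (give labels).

C1 and C7

Corner points and P = 5x1 + 7x2:
  (43/82, 221/41) → P = 3309/82
  (32/13, 60/13) → P = 580/13
  (0, 53/11) → P = 371/11
  (0, 20/7) → P = 20

The maximum is at (32/13, 60/13). Substituting into each constraint, equality holds for C1 and C7; the remaining constraints have slack.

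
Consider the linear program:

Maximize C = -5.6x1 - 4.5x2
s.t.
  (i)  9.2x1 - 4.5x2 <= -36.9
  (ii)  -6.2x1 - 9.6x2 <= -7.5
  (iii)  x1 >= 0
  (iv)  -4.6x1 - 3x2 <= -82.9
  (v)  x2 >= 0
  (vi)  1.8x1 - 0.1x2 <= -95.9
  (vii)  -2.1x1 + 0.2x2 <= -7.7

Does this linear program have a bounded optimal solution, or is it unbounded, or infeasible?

The boundaries 9.2x1 - 4.5x2 = -36.9 and -2.1x1 + 0.2x2 = -7.7 meet at (4203/761, 14833/761), but that point violates 1.8x1 - 0.1x2 ≤ -95.9. Every candidate vertex is excluded by some other constraint, so the feasible region is empty.

infeasible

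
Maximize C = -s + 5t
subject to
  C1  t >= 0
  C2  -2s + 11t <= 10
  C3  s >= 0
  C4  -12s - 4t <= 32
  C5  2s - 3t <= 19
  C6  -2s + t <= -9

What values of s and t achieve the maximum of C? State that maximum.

s = 109/20, t = 19/10, maximum C = 81/20

Corner points and C = -s + 5t:
  (19/2, 0) → C = -19/2
  (9/2, 0) → C = -9/2
  (239/16, 29/8) → C = 51/16
  (109/20, 19/10) → C = 81/20

The optimum lies where -2s + 11t = 10 and -2s + t = -9.
Solving simultaneously gives s = 109/20, t = 19/10.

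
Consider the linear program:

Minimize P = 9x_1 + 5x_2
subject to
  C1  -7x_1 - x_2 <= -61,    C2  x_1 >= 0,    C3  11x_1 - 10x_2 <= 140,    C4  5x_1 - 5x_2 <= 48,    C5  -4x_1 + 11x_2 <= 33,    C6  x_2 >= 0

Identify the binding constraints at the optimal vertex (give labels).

C1 and C6

Vertices and P = 9x_1 + 5x_2:
  (638/81, 475/81) → P = 8117/81
  (61/7, 0) → P = 549/7
  (99/5, 51/5) → P = 1146/5
  (48/5, 0) → P = 432/5

The minimum is at (61/7, 0). Substituting into each constraint, equality holds for C1 and C6; the remaining constraints have slack.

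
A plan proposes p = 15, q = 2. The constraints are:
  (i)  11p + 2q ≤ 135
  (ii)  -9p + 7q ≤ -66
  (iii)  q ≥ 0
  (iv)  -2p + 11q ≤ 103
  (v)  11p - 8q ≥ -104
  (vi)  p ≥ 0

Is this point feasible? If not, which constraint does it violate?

not feasible — violates (i)

Constraint (i): 11p + 2q = 169, which is not ≤ 135. All other constraints are satisfied.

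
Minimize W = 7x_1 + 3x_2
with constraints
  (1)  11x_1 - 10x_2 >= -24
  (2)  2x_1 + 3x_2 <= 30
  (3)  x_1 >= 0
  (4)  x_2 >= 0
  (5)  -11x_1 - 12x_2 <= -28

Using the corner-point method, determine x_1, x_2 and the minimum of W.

x_1 = 0, x_2 = 7/3, minimum W = 7

Corner points and W = 7x_1 + 3x_2:
  (228/53, 378/53) → W = 2730/53
  (0, 12/5) → W = 36/5
  (15, 0) → W = 105
  (0, 7/3) → W = 7
  (28/11, 0) → W = 196/11

The optimum lies where x_1 = 0 and -11x_1 - 12x_2 = -28.
Solving simultaneously gives x_1 = 0, x_2 = 7/3.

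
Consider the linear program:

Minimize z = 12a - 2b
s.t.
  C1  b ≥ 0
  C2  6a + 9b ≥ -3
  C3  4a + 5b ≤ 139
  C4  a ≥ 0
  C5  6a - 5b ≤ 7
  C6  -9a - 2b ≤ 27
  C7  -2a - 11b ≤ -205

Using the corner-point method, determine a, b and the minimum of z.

a = 0, b = 139/5, minimum z = -278/5

Corner points and z = 12a - 2b:
  (0, 139/5) → z = -278/5
  (73/5, 403/25) → z = 3574/25
  (0, 205/11) → z = -410/11
  (29/2, 16) → z = 142

At the optimal vertex, 4a + 5b = 139 and a = 0.
Solving simultaneously gives a = 0, b = 139/5.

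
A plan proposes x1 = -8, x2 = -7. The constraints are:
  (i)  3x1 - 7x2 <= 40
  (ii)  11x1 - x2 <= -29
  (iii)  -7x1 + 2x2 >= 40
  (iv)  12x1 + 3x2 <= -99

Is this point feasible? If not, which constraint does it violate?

(i): 25 ≤ 40 ✓
(ii): -81 ≤ -29 ✓
(iii): 42 ≥ 40 ✓
(iv): -117 ≤ -99 ✓

feasible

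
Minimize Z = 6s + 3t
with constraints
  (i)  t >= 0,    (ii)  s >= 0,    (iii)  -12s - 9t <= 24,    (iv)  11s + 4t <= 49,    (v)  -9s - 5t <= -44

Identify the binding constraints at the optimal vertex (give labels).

(ii) and (v)

Extreme points and Z = 6s + 3t:
  (0, 49/4) → Z = 147/4
  (0, 44/5) → Z = 132/5
  (69/19, 43/19) → Z = 543/19

The minimum is at (0, 44/5). Substituting into each constraint, equality holds for (ii) and (v); the remaining constraints have slack.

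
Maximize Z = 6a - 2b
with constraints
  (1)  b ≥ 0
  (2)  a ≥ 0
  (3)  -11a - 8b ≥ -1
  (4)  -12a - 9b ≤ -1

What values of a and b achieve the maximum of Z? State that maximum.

a = 1/11, b = 0, maximum Z = 6/11

The binding constraints are b = 0 and -11a - 8b = -1.
Solving simultaneously gives a = 1/11, b = 0.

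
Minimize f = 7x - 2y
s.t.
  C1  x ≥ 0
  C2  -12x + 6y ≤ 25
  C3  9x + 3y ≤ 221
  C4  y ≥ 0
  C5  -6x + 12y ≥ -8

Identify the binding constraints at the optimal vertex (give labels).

C1 and C2

Extreme points and f = 7x - 2y:
  (0, 25/6) → f = -25/3
  (0, 0) → f = 0
  (139/10, 959/30) → f = 1001/30
  (446/21, 209/21) → f = 2704/21
  (4/3, 0) → f = 28/3

The minimum is at (0, 25/6). Substituting into each constraint, equality holds for C1 and C2; the remaining constraints have slack.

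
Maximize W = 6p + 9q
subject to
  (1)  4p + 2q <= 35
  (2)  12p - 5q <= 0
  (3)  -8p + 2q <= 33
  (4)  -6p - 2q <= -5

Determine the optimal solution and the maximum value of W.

Corner points and W = 6p + 9q:
  (175/44, 105/11) → W = 2415/22
  (1/6, 103/6) → W = 311/2
  (25/54, 10/9) → W = 115/9
  (-2, 17/2) → W = 129/2

At the optimal vertex, 4p + 2q = 35 and -8p + 2q = 33.
Solving simultaneously gives p = 1/6, q = 103/6.

p = 1/6, q = 103/6, maximum W = 311/2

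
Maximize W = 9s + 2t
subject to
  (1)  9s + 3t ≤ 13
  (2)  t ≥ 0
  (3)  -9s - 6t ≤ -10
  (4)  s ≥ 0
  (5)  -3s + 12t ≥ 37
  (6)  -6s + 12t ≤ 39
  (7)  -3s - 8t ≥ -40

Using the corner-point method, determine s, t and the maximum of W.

s = 5/13, t = 124/39, maximum W = 383/39

Corner points and W = 9s + 2t:
  (5/13, 124/39) → W = 383/39
  (13/42, 143/42) → W = 403/42
  (0, 37/12) → W = 37/6
  (0, 13/4) → W = 13/2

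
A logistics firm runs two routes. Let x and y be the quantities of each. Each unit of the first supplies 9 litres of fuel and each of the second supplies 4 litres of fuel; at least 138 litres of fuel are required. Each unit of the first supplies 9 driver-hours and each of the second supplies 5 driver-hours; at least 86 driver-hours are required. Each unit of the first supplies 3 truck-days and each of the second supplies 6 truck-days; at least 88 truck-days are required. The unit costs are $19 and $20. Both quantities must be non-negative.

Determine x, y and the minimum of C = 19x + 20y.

Extreme points and C = 19x + 20y:
  (0, 69/2) → C = 690
  (88/3, 0) → C = 1672/3
  (34/3, 9) → C = 1186/3
The feasible region is unbounded (it extends along (0, 1), (1, 0)), but C strictly increases along every unbounded feasible direction, so there is no improving ray and the minimum is attained at a vertex.

x = 34/3, y = 9, minimum C = 1186/3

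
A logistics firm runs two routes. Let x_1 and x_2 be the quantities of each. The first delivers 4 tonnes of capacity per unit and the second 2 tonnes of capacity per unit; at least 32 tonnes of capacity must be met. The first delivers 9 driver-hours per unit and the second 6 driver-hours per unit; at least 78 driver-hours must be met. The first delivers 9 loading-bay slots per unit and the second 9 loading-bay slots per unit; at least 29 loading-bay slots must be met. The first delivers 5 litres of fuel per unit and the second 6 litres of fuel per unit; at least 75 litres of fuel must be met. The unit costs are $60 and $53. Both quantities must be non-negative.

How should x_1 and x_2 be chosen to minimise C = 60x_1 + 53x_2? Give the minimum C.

The feasible region is unbounded (it extends along (0, 1), (1, 0)), but C strictly increases along every unbounded feasible direction, so there is no improving ray and the minimum is attained at a vertex.

x_1 = 3, x_2 = 10, minimum C = 710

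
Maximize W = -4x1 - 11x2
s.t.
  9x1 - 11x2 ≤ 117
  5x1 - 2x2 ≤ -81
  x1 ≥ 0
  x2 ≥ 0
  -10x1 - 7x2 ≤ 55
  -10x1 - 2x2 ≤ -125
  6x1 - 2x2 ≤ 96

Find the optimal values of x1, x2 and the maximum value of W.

Vertices and W = -4x1 - 11x2:
  (44/15, 287/6) → W = -5379/10
  (177, 483) → W = -6021
  (0, 125/2) → W = -1375/2
The feasible region is unbounded (it extends along (0, 1), (1, 3)), but W strictly decreases along every unbounded feasible direction, so there is no improving ray and the maximum is attained at a vertex.

At the optimal vertex, 5x1 - 2x2 = -81 and -10x1 - 2x2 = -125.
Solving simultaneously gives x1 = 44/15, x2 = 287/6.

x1 = 44/15, x2 = 287/6, maximum W = -5379/10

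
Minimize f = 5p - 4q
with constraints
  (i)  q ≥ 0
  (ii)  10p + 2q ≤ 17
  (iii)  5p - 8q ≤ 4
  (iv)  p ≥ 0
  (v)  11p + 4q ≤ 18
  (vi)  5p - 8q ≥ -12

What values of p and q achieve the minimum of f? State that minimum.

Corner points and f = 5p - 4q:
  (4/5, 0) → f = 4
  (0, 0) → f = 0
  (40/27, 23/54) → f = 154/27
  (0, 3/2) → f = -6
  (8/9, 37/18) → f = -34/9

p = 0, q = 3/2, minimum f = -6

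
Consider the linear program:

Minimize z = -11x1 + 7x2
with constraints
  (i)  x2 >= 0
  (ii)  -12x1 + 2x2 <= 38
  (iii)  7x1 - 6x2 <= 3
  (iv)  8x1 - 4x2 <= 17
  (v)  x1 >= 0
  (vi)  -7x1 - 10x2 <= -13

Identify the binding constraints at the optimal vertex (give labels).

Corner points and z = -11x1 + 7x2:
  (0, 19) → z = 133
  (9/2, 19/4) → z = -65/4
  (27/28, 5/8) → z = -349/56
  (0, 13/10) → z = 91/10
The feasible region is unbounded (it extends along (1, 6), (1, 2)), but z strictly increases along every unbounded feasible direction, so there is no improving ray and the minimum is attained at a vertex.

The minimum is at (9/2, 19/4). Substituting into each constraint, equality holds for (iii) and (iv); the remaining constraints have slack.

(iii) and (iv)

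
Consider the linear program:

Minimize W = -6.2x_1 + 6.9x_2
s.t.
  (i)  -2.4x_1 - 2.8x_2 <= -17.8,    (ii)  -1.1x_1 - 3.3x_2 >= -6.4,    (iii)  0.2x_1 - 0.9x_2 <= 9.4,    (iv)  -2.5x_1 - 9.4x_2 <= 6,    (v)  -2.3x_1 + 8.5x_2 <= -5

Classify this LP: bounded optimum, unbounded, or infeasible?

Vertices and W = -6.2x_1 + 6.9x_2:
  (2041/242, -211/242) → W = -141101/2420
  (4603/389, -2945/778) → W = -773977/7780
  (1226/55, -302/55) → W = -1937/11
  (8296/413, -2470/413) → W = -48913/295
The feasible region has finitely many vertices and no improving ray; the minimum is -1937/11 at (1226/55, -302/55).

bounded optimum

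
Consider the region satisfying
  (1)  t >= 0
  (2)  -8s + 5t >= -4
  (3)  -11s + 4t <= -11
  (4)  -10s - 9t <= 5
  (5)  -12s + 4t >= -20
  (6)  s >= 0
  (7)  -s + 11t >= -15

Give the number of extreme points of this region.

Of the 21 pairwise boundary intersections, those satisfying every inequality are:
  (39/23, 44/23)
  (3, 4)
  (9, 22)

3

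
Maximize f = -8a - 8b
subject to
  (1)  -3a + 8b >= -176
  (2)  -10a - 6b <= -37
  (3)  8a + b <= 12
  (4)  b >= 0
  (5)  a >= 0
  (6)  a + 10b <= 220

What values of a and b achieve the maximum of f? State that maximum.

a = 35/38, b = 88/19, maximum f = -844/19

Extreme points and f = -8a - 8b:
  (35/38, 88/19) → f = -844/19
  (0, 37/6) → f = -148/3
  (0, 12) → f = -96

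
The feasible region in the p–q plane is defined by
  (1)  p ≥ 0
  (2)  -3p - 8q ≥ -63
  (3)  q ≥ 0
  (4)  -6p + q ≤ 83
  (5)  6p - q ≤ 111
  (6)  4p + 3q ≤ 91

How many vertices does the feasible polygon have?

Of the 14 pairwise boundary intersections, those satisfying every inequality are:
  (0, 63/8)
  (0, 0)
  (317/17, 15/17)
  (37/2, 0)

4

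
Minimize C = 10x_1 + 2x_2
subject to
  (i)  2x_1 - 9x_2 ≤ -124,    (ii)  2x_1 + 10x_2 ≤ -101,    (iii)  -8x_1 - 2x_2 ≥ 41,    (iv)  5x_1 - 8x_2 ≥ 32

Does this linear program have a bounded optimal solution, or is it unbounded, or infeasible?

infeasible

The boundaries 2x_1 - 9x_2 = -124 and 2x_1 + 10x_2 = -101 meet at (-2149/38, 23/19), but that point violates 5x_1 - 8x_2 ≥ 32. Every candidate vertex is excluded by some other constraint, so the feasible region is empty.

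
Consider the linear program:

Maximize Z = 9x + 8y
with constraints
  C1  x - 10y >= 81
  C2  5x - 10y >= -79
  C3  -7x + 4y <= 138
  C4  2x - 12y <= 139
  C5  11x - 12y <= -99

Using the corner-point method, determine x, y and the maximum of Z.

x = -981/49, y = -495/49, maximum Z = -261

At the optimal vertex, x - 10y = 81 and 11x - 12y = -99.
Solving simultaneously gives x = -981/49, y = -495/49.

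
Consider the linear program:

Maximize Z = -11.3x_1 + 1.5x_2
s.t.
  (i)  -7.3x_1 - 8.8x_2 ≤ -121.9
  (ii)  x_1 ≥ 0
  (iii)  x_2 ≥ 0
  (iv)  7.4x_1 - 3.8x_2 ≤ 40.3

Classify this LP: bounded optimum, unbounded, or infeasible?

From the feasible point (0, 1219/88), moving in the direction (0, 1) keeps every constraint satisfied while Z increases without bound.

unbounded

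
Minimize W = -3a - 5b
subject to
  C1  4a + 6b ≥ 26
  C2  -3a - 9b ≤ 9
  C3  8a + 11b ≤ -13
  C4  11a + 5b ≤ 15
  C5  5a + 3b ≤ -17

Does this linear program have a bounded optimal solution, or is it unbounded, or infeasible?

unbounded

From the feasible point (-91, 65), moving in the direction (-11, 8) keeps every constraint satisfied while W decreases without bound.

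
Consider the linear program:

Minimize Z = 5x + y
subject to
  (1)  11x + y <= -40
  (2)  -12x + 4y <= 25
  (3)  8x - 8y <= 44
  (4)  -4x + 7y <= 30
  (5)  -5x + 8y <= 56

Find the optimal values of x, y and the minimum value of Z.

x = -47/8, y = -91/8, minimum Z = -163/4

Corner points and Z = 5x + y:
  (-185/56, -205/56) → Z = -565/28
  (-23/8, -67/8) → Z = -91/4
  (-47/8, -91/8) → Z = -163/4

The binding constraints are -12x + 4y = 25 and 8x - 8y = 44.
Solving simultaneously gives x = -47/8, y = -91/8.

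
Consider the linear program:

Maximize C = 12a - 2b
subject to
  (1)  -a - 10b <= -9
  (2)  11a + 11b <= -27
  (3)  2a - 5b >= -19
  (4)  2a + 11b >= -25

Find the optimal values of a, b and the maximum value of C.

Corner points and C = 12a - 2b:
  (-41/11, 14/11) → C = -520/11
  (-29/5, 37/25) → C = -1814/25
  (-344/77, 155/77) → C = -634/11

The optimum lies where -a - 10b = -9 and 11a + 11b = -27.
Solving simultaneously gives a = -41/11, b = 14/11.

a = -41/11, b = 14/11, maximum C = -520/11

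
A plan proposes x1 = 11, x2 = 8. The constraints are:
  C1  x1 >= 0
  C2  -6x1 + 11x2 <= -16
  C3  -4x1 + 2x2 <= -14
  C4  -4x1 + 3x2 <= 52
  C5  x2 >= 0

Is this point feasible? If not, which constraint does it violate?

Constraint C2: -6x1 + 11x2 = 22, which is not ≤ -16. All other constraints are satisfied.

not feasible — violates C2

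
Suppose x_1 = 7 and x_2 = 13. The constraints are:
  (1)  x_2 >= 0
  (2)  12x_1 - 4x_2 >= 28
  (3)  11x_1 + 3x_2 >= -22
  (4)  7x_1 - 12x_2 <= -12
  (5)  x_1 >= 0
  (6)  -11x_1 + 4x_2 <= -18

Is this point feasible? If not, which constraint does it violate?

(1): 13 ≥ 0 ✓
(2): 32 ≥ 28 ✓
(3): 116 ≥ -22 ✓
(4): -107 ≤ -12 ✓
(5): 7 ≥ 0 ✓
(6): -25 ≤ -18 ✓

feasible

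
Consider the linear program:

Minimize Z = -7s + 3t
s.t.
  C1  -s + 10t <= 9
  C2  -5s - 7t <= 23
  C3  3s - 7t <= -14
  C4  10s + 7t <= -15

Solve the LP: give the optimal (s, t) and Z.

Vertices and Z = -7s + 3t:
  (-293/57, 22/57) → Z = 2117/57
  (-77/23, 13/23) → Z = 578/23
  (-37/8, 1/56) → Z = 227/7

At the optimal vertex, -s + 10t = 9 and 3s - 7t = -14.
Solving simultaneously gives s = -77/23, t = 13/23.

s = -77/23, t = 13/23, minimum Z = 578/23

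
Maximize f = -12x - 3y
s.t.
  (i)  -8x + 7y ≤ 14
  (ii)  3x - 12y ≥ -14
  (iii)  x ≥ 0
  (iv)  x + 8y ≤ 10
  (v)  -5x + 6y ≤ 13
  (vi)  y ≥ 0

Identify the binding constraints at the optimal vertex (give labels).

(iii) and (vi)

Vertices and f = -12x - 3y:
  (0, 7/6) → f = -7/2
  (2/9, 11/9) → f = -19/3
  (0, 0) → f = 0
  (10, 0) → f = -120

The maximum is at (0, 0). Substituting into each constraint, equality holds for (iii) and (vi); the remaining constraints have slack.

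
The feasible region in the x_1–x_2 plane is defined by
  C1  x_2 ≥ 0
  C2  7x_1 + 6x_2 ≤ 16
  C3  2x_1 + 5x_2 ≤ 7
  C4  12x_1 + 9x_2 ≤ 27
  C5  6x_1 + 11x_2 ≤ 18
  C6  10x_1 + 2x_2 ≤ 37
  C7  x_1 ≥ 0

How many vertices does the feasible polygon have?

Pairwise boundary intersections that survive every other constraint:
  (9/4, 0)
  (0, 0)
  (2, 1/3)
  (68/41, 30/41)
  (13/8, 3/4)
  (0, 7/5)

6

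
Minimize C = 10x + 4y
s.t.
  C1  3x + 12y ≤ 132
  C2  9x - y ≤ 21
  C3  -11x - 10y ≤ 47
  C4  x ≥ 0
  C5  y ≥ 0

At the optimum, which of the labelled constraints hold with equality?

Extreme points and C = 10x + 4y:
  (128/37, 375/37) → C = 2780/37
  (0, 11) → C = 44
  (7/3, 0) → C = 70/3
  (0, 0) → C = 0

The minimum is at (0, 0). Substituting into each constraint, equality holds for C4 and C5; the remaining constraints have slack.

C4 and C5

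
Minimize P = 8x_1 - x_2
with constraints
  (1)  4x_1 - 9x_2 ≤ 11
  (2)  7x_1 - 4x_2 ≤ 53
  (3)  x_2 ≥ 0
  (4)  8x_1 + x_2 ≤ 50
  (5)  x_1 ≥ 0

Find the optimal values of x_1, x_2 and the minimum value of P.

x_1 = 0, x_2 = 50, minimum P = -50

Vertices and P = 8x_1 - x_2:
  (11/4, 0) → P = 22
  (461/76, 28/19) → P = 894/19
  (0, 0) → P = 0
  (0, 50) → P = -50

At the optimal vertex, 8x_1 + x_2 = 50 and x_1 = 0.
Solving simultaneously gives x_1 = 0, x_2 = 50.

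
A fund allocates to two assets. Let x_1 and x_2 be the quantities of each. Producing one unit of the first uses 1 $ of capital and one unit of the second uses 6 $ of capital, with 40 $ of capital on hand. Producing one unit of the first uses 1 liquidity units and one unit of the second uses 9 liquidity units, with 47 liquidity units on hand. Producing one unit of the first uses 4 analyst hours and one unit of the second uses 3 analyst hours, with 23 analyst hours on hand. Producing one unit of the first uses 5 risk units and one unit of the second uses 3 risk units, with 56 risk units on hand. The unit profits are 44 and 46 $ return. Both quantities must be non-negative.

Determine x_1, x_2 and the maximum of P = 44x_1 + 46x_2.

x_1 = 2, x_2 = 5, maximum P = 318

The optimum lies where x_1 + 9x_2 = 47 and 4x_1 + 3x_2 = 23.
Solving simultaneously gives x_1 = 2, x_2 = 5.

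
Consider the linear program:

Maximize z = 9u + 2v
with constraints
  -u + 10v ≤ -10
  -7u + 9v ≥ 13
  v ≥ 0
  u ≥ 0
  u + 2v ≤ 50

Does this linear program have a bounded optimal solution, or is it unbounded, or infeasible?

infeasible

The boundaries -u + 10v = -10 and v = 0 meet at (10, 0), but that point violates -7u + 9v ≥ 13. Every candidate vertex is excluded by some other constraint, so the feasible region is empty.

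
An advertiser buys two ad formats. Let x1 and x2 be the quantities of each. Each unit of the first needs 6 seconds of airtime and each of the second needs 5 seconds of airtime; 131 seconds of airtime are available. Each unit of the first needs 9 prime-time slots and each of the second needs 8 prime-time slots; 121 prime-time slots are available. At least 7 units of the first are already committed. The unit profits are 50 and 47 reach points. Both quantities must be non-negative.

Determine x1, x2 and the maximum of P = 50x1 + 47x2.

Feasible corners and P = 50x1 + 47x2:
  (121/9, 0) → P = 6050/9
  (7, 0) → P = 350
  (7, 29/4) → P = 2763/4

x1 = 7, x2 = 29/4, maximum P = 2763/4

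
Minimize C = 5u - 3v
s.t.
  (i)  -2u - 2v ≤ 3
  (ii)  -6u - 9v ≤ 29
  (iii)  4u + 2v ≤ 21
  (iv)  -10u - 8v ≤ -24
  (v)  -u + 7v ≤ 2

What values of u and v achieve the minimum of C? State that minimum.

u = 76/39, v = 22/39, minimum C = 314/39

Vertices and C = 5u - 3v:
  (10, -19/2) → C = 157/2
  (143/30, 29/30) → C = 314/15
  (76/39, 22/39) → C = 314/39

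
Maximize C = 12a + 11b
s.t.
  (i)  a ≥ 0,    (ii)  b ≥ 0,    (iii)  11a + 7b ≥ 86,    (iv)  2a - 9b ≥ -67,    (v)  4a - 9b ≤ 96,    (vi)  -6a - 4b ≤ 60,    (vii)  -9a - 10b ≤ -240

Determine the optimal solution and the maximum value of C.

a = 163/2, b = 230/9, maximum C = 11332/9

Corner points and C = 12a + 11b:
  (163/2, 230/9) → C = 11332/9
  (1490/101, 1083/101) → C = 29793/101
  (3120/121, 96/121) → C = 38496/121

At the optimal vertex, 2a - 9b = -67 and 4a - 9b = 96.
Solving simultaneously gives a = 163/2, b = 230/9.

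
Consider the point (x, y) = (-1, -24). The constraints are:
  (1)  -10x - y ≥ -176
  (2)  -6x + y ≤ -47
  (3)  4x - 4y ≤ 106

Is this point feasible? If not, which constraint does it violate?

Constraint (2): -6x + y = -18, which is not ≤ -47. All other constraints are satisfied.

not feasible — violates (2)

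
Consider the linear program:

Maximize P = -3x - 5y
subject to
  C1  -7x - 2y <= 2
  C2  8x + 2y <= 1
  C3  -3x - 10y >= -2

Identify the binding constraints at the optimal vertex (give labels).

C1 and C2

Extreme points and P = -3x - 5y:
  (3, -23/2) → P = 97/2
  (-3/8, 5/16) → P = -7/16
  (3/37, 13/74) → P = -83/74

The maximum is at (3, -23/2). Substituting into each constraint, equality holds for C1 and C2; the remaining constraints have slack.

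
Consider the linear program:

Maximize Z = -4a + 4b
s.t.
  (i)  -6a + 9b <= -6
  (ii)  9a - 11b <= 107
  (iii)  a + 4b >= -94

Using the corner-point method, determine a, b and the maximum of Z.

Feasible corners and Z = -4a + 4b:
  (299/5, 196/5) → Z = -412/5
  (-274/11, -190/11) → Z = 336/11
  (-606/47, -953/47) → Z = -1388/47

At the optimal vertex, -6a + 9b = -6 and a + 4b = -94.
Solving simultaneously gives a = -274/11, b = -190/11.

a = -274/11, b = -190/11, maximum Z = 336/11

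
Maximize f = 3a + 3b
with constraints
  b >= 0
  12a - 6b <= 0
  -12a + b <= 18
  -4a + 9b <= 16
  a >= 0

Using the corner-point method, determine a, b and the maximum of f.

a = 8/7, b = 16/7, maximum f = 72/7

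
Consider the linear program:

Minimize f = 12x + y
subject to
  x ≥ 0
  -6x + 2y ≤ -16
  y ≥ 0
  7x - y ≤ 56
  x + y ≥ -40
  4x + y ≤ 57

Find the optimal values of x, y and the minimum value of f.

x = 8/3, y = 0, minimum f = 32

Vertices and f = 12x + y:
  (8/3, 0) → f = 32
  (65/7, 139/7) → f = 919/7
  (8, 0) → f = 96
  (113/11, 175/11) → f = 1531/11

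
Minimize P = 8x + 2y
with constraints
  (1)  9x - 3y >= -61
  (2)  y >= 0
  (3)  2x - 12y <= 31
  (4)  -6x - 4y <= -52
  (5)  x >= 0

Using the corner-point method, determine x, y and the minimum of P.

Extreme points and P = 8x + 2y:
  (0, 61/3) → P = 122/3
  (31/2, 0) → P = 124
  (26/3, 0) → P = 208/3
  (0, 13) → P = 26
The feasible region is unbounded (it extends along (1, 3), (6, 1)), but P strictly increases along every unbounded feasible direction, so there is no improving ray and the minimum is attained at a vertex.

The optimum lies where -6x - 4y = -52 and x = 0.
Solving simultaneously gives x = 0, y = 13.

x = 0, y = 13, minimum P = 26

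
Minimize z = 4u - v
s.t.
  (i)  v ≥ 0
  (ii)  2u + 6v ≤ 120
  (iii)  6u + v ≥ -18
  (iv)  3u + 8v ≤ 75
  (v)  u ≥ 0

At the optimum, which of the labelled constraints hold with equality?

(iv) and (v)

Corner points and z = 4u - v:
  (25, 0) → z = 100
  (0, 0) → z = 0
  (0, 75/8) → z = -75/8

The minimum is at (0, 75/8). Substituting into each constraint, equality holds for (iv) and (v); the remaining constraints have slack.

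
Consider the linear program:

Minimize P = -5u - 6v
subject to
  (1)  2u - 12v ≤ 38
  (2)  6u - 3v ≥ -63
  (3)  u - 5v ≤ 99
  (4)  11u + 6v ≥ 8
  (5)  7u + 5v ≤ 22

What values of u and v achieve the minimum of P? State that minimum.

Vertices and P = -5u - 6v:
  (9/4, -67/24) → P = 11/2
  (227/47, -111/47) → P = -469/47
  (-118/23, 247/23) → P = -892/23
  (-83/17, 191/17) → P = -43

The optimum lies where 6u - 3v = -63 and 7u + 5v = 22.
Solving simultaneously gives u = -83/17, v = 191/17.

u = -83/17, v = 191/17, minimum P = -43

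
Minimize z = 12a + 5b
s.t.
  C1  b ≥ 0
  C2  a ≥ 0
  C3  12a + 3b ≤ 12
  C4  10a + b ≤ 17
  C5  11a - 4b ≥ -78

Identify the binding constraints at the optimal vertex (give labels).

C1 and C2

Corner points and z = 12a + 5b:
  (0, 0) → z = 0
  (1, 0) → z = 12
  (0, 4) → z = 20

The minimum is at (0, 0). Substituting into each constraint, equality holds for C1 and C2; the remaining constraints have slack.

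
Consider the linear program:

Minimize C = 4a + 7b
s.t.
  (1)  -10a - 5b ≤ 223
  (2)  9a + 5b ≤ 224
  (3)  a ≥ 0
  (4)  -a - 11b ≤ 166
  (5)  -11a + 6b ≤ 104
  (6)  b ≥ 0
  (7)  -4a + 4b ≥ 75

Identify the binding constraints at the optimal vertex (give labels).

Vertices and C = 4a + 7b:
  (824/109, 3400/109) → C = 27096/109
  (521/56, 1571/56) → C = 13081/56
  (17/10, 409/20) → C = 2999/20

The minimum is at (17/10, 409/20). Substituting into each constraint, equality holds for (5) and (7); the remaining constraints have slack.

(5) and (7)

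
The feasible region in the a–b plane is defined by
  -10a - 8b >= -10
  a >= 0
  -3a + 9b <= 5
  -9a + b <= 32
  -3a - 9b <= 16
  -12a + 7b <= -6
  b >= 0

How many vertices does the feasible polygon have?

3

Pairwise boundary intersections that survive every other constraint:
  (59/83, 30/83)
  (1, 0)
  (1/2, 0)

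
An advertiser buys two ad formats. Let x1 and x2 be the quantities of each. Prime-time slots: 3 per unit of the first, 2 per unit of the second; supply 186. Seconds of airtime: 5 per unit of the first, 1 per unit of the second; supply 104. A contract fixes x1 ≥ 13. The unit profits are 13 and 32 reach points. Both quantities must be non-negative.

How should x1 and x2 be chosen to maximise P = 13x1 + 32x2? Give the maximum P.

Extreme points and P = 13x1 + 32x2:
  (104/5, 0) → P = 1352/5
  (13, 0) → P = 169
  (13, 39) → P = 1417

The binding constraints are 5x1 + x2 = 104 and x1 = 13.
Solving simultaneously gives x1 = 13, x2 = 39.

x1 = 13, x2 = 39, maximum P = 1417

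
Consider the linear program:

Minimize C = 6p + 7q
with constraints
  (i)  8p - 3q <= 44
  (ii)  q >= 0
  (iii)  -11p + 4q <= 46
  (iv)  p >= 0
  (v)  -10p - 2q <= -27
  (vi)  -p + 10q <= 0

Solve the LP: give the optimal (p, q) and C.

p = 27/10, q = 0, minimum C = 81/5

Corner points and C = 6p + 7q:
  (11/2, 0) → C = 33
  (40/7, 4/7) → C = 268/7
  (27/10, 0) → C = 81/5
  (45/17, 9/34) → C = 603/34

At the optimal vertex, q = 0 and -10p - 2q = -27.
Solving simultaneously gives p = 27/10, q = 0.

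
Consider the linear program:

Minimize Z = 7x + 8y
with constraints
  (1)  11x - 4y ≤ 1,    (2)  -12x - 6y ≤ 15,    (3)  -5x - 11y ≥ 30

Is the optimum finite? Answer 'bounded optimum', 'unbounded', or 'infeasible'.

The boundaries 11x - 4y = 1 and -12x - 6y = 15 meet at (-9/19, -59/38), but that point violates -5x - 11y ≥ 30. Every candidate vertex is excluded by some other constraint, so the feasible region is empty.

infeasible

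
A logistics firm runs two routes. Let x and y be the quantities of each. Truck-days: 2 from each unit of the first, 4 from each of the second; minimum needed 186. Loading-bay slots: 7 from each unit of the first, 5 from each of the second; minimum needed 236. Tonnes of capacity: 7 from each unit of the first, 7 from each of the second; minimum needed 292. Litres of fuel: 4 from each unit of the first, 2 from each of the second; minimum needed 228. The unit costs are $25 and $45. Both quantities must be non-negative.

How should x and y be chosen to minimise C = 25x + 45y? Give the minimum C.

Extreme points and C = 25x + 45y:
  (0, 114) → C = 5130
  (93, 0) → C = 2325
  (45, 24) → C = 2205
The feasible region is unbounded (it extends along (0, 1), (1, 0)), but C strictly increases along every unbounded feasible direction, so there is no improving ray and the minimum is attained at a vertex.

x = 45, y = 24, minimum C = 2205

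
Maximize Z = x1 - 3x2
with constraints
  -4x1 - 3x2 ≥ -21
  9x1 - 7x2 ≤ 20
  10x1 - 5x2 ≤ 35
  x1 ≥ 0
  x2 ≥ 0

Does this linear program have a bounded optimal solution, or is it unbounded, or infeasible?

bounded optimum

Extreme points and Z = x1 - 3x2:
  (207/55, 109/55) → Z = -24/11
  (0, 7) → Z = -21
  (20/9, 0) → Z = 20/9
  (0, 0) → Z = 0
The feasible region has finitely many vertices and no improving ray; the maximum is 20/9 at (20/9, 0).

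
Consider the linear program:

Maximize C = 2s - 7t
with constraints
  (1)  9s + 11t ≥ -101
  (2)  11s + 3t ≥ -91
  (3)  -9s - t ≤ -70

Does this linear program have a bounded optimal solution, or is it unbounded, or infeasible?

From the feasible point (871/90, -171/10), moving in the direction (11, -9) keeps every constraint satisfied while C increases without bound.

unbounded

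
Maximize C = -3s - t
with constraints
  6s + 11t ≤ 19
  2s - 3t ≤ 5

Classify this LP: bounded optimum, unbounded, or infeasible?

From the feasible point (14/5, 1/5), moving in the direction (-11, 6) keeps every constraint satisfied while C increases without bound.

unbounded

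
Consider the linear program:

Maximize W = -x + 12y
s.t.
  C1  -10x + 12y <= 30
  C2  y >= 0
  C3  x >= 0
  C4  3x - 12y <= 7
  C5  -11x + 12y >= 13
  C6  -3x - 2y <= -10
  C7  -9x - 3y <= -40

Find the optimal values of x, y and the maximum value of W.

Vertices and W = -x + 12y:
  (17, 50/3) → W = 183
  (65/23, 335/69) → W = 1275/23
  (147/47, 557/141) → W = 2081/47

The optimum lies where -10x + 12y = 30 and -11x + 12y = 13.
Solving simultaneously gives x = 17, y = 50/3.

x = 17, y = 50/3, maximum W = 183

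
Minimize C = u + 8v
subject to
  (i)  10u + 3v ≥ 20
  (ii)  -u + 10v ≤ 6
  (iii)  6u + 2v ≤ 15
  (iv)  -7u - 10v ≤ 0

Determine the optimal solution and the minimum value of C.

Extreme points and C = u + 8v:
  (182/103, 80/103) → C = 822/103
  (200/79, -140/79) → C = -920/79
  (69/31, 51/62) → C = 273/31
  (75/23, -105/46) → C = -15

u = 75/23, v = -105/46, minimum C = -15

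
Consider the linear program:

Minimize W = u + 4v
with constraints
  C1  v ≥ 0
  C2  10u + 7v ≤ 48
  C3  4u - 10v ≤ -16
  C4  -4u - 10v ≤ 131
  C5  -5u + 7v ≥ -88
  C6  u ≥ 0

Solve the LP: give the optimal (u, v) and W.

u = 0, v = 8/5, minimum W = 32/5

Vertices and W = u + 4v:
  (23/8, 11/4) → W = 111/8
  (0, 48/7) → W = 192/7
  (0, 8/5) → W = 32/5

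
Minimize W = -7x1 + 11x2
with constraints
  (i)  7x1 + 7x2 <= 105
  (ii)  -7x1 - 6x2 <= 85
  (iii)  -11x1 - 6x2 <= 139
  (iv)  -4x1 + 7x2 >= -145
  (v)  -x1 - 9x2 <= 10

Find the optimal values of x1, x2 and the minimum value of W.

x1 = 145/8, x2 = -25/8, minimum W = -645/4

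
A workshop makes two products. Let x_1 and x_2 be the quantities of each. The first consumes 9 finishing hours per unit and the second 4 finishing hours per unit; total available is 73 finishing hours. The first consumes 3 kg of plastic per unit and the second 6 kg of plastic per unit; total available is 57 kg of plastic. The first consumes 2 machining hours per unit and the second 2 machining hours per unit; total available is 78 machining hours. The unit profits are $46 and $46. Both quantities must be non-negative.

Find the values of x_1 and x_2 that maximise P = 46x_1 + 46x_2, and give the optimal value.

Vertices and P = 46x_1 + 46x_2:
  (0, 0) → P = 0
  (0, 19/2) → P = 437
  (73/9, 0) → P = 3358/9
  (5, 7) → P = 552

x_1 = 5, x_2 = 7, maximum P = 552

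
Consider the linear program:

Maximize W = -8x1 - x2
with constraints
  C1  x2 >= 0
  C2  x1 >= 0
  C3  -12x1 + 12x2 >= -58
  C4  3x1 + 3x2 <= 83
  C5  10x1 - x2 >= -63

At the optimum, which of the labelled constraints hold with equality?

Corner points and W = -8x1 - x2:
  (0, 0) → W = 0
  (29/6, 0) → W = -116/3
  (0, 83/3) → W = -83/3
  (65/4, 137/12) → W = -1697/12

The maximum is at (0, 0). Substituting into each constraint, equality holds for C1 and C2; the remaining constraints have slack.

C1 and C2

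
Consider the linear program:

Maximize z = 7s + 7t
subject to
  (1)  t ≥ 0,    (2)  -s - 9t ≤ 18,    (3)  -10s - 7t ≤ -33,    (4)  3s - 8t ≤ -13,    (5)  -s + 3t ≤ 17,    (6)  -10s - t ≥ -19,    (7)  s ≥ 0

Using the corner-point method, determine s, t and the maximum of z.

Feasible corners and z = 7s + 7t:
  (5/3, 7/3) → z = 28
  (0, 33/7) → z = 33
  (40/31, 189/31) → z = 1603/31
  (0, 17/3) → z = 119/3

s = 40/31, t = 189/31, maximum z = 1603/31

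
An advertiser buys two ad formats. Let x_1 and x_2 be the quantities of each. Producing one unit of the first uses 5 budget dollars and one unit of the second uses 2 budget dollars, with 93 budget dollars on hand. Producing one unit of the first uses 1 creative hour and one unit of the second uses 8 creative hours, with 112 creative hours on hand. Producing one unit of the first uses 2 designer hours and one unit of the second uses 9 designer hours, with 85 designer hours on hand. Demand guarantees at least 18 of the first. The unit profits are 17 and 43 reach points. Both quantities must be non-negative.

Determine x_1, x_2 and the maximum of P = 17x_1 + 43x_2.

Vertices and P = 17x_1 + 43x_2:
  (93/5, 0) → P = 1581/5
  (18, 0) → P = 306
  (18, 3/2) → P = 741/2

The binding constraints are 5x_1 + 2x_2 = 93 and x_1 = 18.
Solving simultaneously gives x_1 = 18, x_2 = 3/2.

x_1 = 18, x_2 = 3/2, maximum P = 741/2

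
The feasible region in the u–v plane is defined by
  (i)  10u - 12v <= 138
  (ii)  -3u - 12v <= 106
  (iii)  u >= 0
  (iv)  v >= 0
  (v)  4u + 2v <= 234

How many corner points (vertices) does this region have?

Of the 10 pairwise boundary intersections, those satisfying every inequality are:
  (69/5, 0)
  (771/17, 447/17)
  (0, 0)
  (0, 117)

4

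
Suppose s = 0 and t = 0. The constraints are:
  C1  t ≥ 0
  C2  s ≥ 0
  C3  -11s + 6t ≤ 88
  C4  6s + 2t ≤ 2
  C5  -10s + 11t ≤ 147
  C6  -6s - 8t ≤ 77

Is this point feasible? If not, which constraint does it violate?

feasible

C1: 0 ≥ 0 ✓
C2: 0 ≥ 0 ✓
C3: 0 ≤ 88 ✓
C4: 0 ≤ 2 ✓
C5: 0 ≤ 147 ✓
C6: 0 ≤ 77 ✓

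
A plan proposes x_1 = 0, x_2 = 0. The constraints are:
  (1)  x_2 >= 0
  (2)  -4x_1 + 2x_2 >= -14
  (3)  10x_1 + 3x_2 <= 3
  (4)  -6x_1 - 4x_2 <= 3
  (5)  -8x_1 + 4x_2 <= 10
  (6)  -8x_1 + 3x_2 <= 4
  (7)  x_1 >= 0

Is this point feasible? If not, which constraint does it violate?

(1): 0 ≥ 0 ✓
(2): 0 ≥ -14 ✓
(3): 0 ≤ 3 ✓
(4): 0 ≤ 3 ✓
(5): 0 ≤ 10 ✓
(6): 0 ≤ 4 ✓
(7): 0 ≥ 0 ✓

feasible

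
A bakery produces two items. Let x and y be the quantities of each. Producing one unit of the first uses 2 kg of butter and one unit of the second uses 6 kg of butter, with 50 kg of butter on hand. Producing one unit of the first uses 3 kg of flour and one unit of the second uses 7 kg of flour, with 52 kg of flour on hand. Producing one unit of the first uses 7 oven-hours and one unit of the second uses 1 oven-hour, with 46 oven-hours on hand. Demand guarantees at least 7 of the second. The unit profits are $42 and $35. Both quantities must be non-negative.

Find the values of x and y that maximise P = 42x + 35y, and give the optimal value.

Corner points and P = 42x + 35y:
  (0, 52/7) → P = 260
  (0, 7) → P = 245
  (1, 7) → P = 287

At the optimal vertex, 3x + 7y = 52 and y = 7.
Solving simultaneously gives x = 1, y = 7.

x = 1, y = 7, maximum P = 287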